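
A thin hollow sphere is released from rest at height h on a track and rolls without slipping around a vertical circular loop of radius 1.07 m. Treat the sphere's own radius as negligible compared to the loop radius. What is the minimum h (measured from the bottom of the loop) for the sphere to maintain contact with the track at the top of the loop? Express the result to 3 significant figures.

h_min ≈ 3.03 m

With I = (2/3)MR², the ratio k = I/(MR²) is 2/3.
At the top, contact is just lost when gravity alone supplies the centripetal force: Mg = Mv_top²/r, i.e. v_top² = gr.
With ω = v/R, the kinetic energy at speed v is ½(1+k)Mv² = (5/6)Mv².
Energy conservation from release (height h) to the top (height 2r): Mgh = Mg(2r) + (5/6)M·gr.
Thus h_min = 2r + (1+k)r/2 = r(2 + 1.667/2) = 1.07 × 2.833 ≈ 3.03 m.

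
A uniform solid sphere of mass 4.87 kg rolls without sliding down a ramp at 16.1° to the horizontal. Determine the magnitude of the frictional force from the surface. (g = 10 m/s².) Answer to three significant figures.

f ≈ 3.86 N

Here I = (2/5)MR², so the shape factor k = I/(MR²) = 0.4.
Newton's second law down the slope: Mg sinθ − f = Ma. The torque equation fR = Iα (with α = a/R) gives f = kMa.
Combining, a = g sinθ/(1+k) and f = kMa = kMg sinθ/(1+k).
f = 0.4 × 4.87 × 10 × sin16.1° / 1.4 ≈ 3.86 N.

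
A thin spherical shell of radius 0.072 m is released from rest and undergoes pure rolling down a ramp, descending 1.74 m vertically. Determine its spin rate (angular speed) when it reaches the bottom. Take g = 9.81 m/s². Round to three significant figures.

Here I = (2/3)MR², so the shape factor k = I/(MR²) = 2/3.
Since it rolls without slipping, ω = v/R and KE = ½Mv² + ½Iω² = ½(1+k)Mv² = (5/6)Mv².
Energy conservation Mgh = ½(1+k)Mv² gives v = √(2gh/(1+k)) = √(2 × 9.81 × 1.74 / 1.667) = 4.526 m/s.
Then ω = v/R = 4.526 / 0.072 ≈ 62.9 rad/s.

ω ≈ 62.9 rad/s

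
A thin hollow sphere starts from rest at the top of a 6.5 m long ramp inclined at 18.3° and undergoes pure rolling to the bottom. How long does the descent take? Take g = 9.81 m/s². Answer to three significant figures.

t ≈ 2.65 s

With I = (2/3)MR², the ratio k = I/(MR²) is 2/3.
Translational: Mg sinθ − f = Ma. Rotational about the CM: fR = Iα = kMRa, so f = kMa.
Hence a = g sinθ/(1+k) = 9.81×sin18.3°/1.667 = 1.848 m/s².
With constant a from rest, t = √(2L/a) = √(2·6.5/1.848) ≈ 2.65 s.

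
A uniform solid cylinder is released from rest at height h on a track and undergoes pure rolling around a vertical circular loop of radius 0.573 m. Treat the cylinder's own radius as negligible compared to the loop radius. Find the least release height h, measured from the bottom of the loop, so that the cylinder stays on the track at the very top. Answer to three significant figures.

For this body I = (1/2)MR², i.e. k = I/(MR²) = 0.5.
At the top of the loop, the minimum-contact condition is Mg = Mv_top²/r, so v_top² = gr.
With ω = v/R, the kinetic energy at speed v is ½(1+k)Mv² = (3/4)Mv².
Energy conservation from release (height h) to the top (height 2r): Mgh = Mg(2r) + (3/4)M·gr.
Thus h_min = 2r + (1+k)r/2 = r(2 + 1.5/2) = 0.573 × 2.75 ≈ 1.58 m.

h_min ≈ 1.58 m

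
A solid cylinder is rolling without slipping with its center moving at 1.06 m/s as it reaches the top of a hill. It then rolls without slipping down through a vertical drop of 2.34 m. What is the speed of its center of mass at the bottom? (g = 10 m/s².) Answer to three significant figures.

v ≈ 5.69 m/s

The moment of inertia is (1/2)MR², giving k ≡ I/(MR²) = 0.5.
Pure rolling means v = ωR; then KE = ½Mv² + ½I(v/R)² = ½(1+k)Mv² = (3/4)Mv².
Conserving energy between top and bottom: (3/4)Mv² = (3/4)Mv₀² + Mgh, hence v² = v₀² + 2gh/(1+k).
v = √(1.06² + 2×10×2.34/1.5) = √32.32 ≈ 5.69 m/s.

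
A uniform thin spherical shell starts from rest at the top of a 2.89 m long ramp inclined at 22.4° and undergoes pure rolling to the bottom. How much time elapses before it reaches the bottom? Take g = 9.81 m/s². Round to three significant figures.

The moment of inertia is (2/3)MR², giving k ≡ I/(MR²) = 2/3.
Newton's second law down the slope: Mg sinθ − f = Ma. The torque equation fR = Iα (with α = a/R) gives f = kMa.
Hence a = g sinθ/(1+k) = 9.81×sin22.4°/1.667 = 2.243 m/s².
With constant a from rest, t = √(2L/a) = √(2·2.89/2.243) ≈ 1.61 s.

t ≈ 1.61 s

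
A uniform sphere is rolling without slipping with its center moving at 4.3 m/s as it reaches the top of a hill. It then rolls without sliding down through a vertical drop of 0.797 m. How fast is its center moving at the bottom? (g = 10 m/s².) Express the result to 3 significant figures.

With I = (2/5)MR², the ratio k = I/(MR²) is 0.4.
Pure rolling means v = ωR; then KE = ½Mv² + ½I(v/R)² = ½(1+k)Mv² = (7/10)Mv².
Conserving energy between top and bottom: (7/10)Mv² = (7/10)Mv₀² + Mgh, hence v² = v₀² + 2gh/(1+k).
v = √(4.3² + 2×10×0.797/1.4) = √29.88 ≈ 5.47 m/s.

v ≈ 5.47 m/s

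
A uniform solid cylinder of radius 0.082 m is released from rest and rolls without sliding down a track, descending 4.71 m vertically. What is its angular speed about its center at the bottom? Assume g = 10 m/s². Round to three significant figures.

ω ≈ 96.6 rad/s

For this body I = (1/2)MR², i.e. k = I/(MR²) = 0.5.
Pure rolling means v = ωR; then KE = ½Mv² + ½I(v/R)² = ½(1+k)Mv² = (3/4)Mv².
Energy conservation Mgh = ½(1+k)Mv² gives v = √(2gh/(1+k)) = √(2 × 10 × 4.71 / 1.5) = 7.925 m/s.
Then ω = v/R = 7.925 / 0.082 ≈ 96.6 rad/s.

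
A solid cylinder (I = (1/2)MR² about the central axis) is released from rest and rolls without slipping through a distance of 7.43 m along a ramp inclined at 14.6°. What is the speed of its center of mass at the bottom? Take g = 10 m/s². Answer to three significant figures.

Here I = (1/2)MR², so the shape factor k = I/(MR²) = 0.5.
Rolling without slipping gives ω = v/R, so the total kinetic energy is ½Mv² + ½Iω² = ½(1+k)Mv² = (3/4)Mv².
The vertical drop is h = L sinθ = 7.43 × sin14.6° = 1.873 m.
Energy conservation: Mgh = (3/4)Mv², so v = √(2gh/(1+k)) = √(2 × 10 × 1.873 / 1.5) ≈ 5.00 m/s.

v ≈ 5.00 m/s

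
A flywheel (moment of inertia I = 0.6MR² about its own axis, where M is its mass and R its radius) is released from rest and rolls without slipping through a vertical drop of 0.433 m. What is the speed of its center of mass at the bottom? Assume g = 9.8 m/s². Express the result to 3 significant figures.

Here I = 0.6MR², so the shape factor k = I/(MR²) = 0.6.
The rolling condition ω = v/R makes the rotational term ½I(v/R)² = ½kMv², so KE_total = ½(1+k)Mv² = (4/5)Mv².
Setting Mgh = (4/5)Mv² gives v = √(2gh/(1+k)) = √(2·9.8·0.433/1.6) ≈ 2.30 m/s.

v ≈ 2.30 m/s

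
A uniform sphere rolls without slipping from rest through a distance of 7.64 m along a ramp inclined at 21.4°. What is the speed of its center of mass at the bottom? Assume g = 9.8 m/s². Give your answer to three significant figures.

With I = (2/5)MR², the ratio k = I/(MR²) is 0.4.
Pure rolling means v = ωR; then KE = ½Mv² + ½I(v/R)² = ½(1+k)Mv² = (7/10)Mv².
The vertical drop is h = L sinθ = 7.64 × sin21.4° = 2.788 m.
Setting Mgh = (7/10)Mv² gives v = √(2gh/(1+k)) = √(2·9.8·2.788/1.4) ≈ 6.25 m/s.

v ≈ 6.25 m/s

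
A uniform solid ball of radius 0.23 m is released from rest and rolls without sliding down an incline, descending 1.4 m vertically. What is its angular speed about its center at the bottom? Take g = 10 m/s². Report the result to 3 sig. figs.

With I = (2/5)MR², the ratio k = I/(MR²) is 0.4.
The rolling condition ω = v/R makes the rotational term ½I(v/R)² = ½kMv², so KE_total = ½(1+k)Mv² = (7/10)Mv².
Energy conservation Mgh = ½(1+k)Mv² gives v = √(2gh/(1+k)) = √(2 × 10 × 1.4 / 1.4) = 4.472 m/s.
The angular speed follows from ω = v/R = 4.472/0.23 ≈ 19.4 rad/s.

ω ≈ 19.4 rad/s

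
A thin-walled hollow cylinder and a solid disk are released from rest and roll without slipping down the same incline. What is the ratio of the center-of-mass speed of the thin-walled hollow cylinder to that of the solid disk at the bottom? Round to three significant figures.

Each satisfies Mgh = ½(1+k)Mv² with k = I/(MR²), so v ∝ 1/√(1+k).
For the thin-walled hollow cylinder k = 1; for the solid disk k = 0.5.
v₁/v₂ = √((1+k₂)/(1+k₁)) = √(1.5/2) ≈ 0.866.

v_ratio ≈ 0.866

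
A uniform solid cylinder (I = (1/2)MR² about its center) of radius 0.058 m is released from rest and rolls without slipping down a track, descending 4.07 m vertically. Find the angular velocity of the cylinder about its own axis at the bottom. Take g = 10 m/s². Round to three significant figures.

With I = (1/2)MR², the ratio k = I/(MR²) is 0.5.
Pure rolling means v = ωR; then KE = ½Mv² + ½I(v/R)² = ½(1+k)Mv² = (3/4)Mv².
Energy conservation Mgh = ½(1+k)Mv² gives v = √(2gh/(1+k)) = √(2 × 10 × 4.07 / 1.5) = 7.367 m/s.
The angular speed follows from ω = v/R = 7.367/0.058 ≈ 127 rad/s.

ω ≈ 127 rad/s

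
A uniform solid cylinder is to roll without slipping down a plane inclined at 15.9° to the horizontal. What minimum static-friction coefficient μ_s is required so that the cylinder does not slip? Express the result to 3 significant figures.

With I = (1/2)MR², the ratio k = I/(MR²) is 0.5.
Translational: Mg sinθ − f = Ma. Rotational about the CM: fR = Iα = kMRa, so f = kMa.
These give a = g sinθ/(1+k) and the required friction f = kMg sinθ/(1+k).
The normal force is N = Mg cosθ, so μ_min = f/N = k tanθ/(1+k).
μ_min = 0.5 × tan15.9° / 1.5 ≈ 0.0950.

μ_min ≈ 0.0950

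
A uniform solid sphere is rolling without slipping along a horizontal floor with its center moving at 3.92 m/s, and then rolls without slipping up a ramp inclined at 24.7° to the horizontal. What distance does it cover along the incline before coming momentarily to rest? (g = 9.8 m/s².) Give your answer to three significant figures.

With I = (2/5)MR², the ratio k = I/(MR²) is 0.4.
Since it rolls without slipping, ω = v/R and KE = ½Mv² + ½Iω² = ½(1+k)Mv² = (7/10)Mv².
Setting this equal to Mgh gives the vertical rise h = (1+k)v₀²/(2g) = 1.4×3.92²/(2×9.8) = 1.098 m.
Along the incline, d = h/sinθ = 1.098/sin24.7° ≈ 2.63 m.

d ≈ 2.63 m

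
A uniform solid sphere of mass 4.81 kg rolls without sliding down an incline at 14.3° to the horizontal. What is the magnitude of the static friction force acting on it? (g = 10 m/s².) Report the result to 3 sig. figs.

f ≈ 3.39 N

With I = (2/5)MR², the ratio k = I/(MR²) is 0.4.
Along the incline Mg sinθ − f = Ma, and torque about the center fR = Iα = kMR²(a/R) gives f = kMa.
Combining, a = g sinθ/(1+k) and f = kMa = kMg sinθ/(1+k).
f = 0.4 × 4.81 × 10 × sin14.3° / 1.4 ≈ 3.39 N.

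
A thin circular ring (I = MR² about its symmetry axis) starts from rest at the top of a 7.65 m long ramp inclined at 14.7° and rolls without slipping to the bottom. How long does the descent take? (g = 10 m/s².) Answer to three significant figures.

With I = MR², the ratio k = I/(MR²) is 1.
Translational: Mg sinθ − f = Ma. Rotational about the CM: fR = Iα = kMRa, so f = kMa.
Hence a = g sinθ/(1+k) = 10×sin14.7°/2 = 1.269 m/s².
With constant a from rest, t = √(2L/a) = √(2·7.65/1.269) ≈ 3.47 s.

t ≈ 3.47 s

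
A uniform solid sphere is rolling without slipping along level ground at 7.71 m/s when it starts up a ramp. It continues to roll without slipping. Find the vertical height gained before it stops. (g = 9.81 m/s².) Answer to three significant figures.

For this body I = (2/5)MR², i.e. k = I/(MR²) = 0.4.
Pure rolling means v = ωR; then KE = ½Mv² + ½I(v/R)² = ½(1+k)Mv² = (7/10)Mv².
At the top the kinetic energy is zero, so (7/10)Mv₀² = Mgh.
Thus h = (1+k)v₀²/(2g) = 1.4 × 7.71² / (2 × 9.81) ≈ 4.24 m.

h ≈ 4.24 m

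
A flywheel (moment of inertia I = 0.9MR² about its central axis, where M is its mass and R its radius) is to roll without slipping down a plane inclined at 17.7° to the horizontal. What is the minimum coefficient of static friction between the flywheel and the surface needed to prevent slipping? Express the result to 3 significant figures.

With I = 0.9MR², the ratio k = I/(MR²) is 0.9.
Along the incline Mg sinθ − f = Ma, and torque about the center fR = Iα = kMR²(a/R) gives f = kMa.
These give a = g sinθ/(1+k) and the required friction f = kMg sinθ/(1+k).
The normal force is N = Mg cosθ, so μ_min = f/N = k tanθ/(1+k).
μ_min = 0.9 × tan17.7° / 1.9 ≈ 0.151.

μ_min ≈ 0.151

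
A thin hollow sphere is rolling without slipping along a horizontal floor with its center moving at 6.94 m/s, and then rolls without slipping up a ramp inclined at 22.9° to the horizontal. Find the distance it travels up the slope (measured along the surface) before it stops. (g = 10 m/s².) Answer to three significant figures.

Here I = (2/3)MR², so the shape factor k = I/(MR²) = 2/3.
Rolling without slipping gives ω = v/R, so the total kinetic energy is ½Mv² + ½Iω² = ½(1+k)Mv² = (5/6)Mv².
Setting this equal to Mgh gives the vertical rise h = (1+k)v₀²/(2g) = 1.667×6.94²/(2×10) = 4.014 m.
The distance along the slope is d = h/sinθ = 4.014/sin22.9° ≈ 10.3 m.

d ≈ 10.3 m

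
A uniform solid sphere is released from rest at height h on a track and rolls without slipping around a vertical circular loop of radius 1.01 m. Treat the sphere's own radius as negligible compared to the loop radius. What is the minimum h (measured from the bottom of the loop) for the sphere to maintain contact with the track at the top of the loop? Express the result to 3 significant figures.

h_min ≈ 2.73 m

For this body I = (2/5)MR², i.e. k = I/(MR²) = 0.4.
At the top of the loop, the minimum-contact condition is Mg = Mv_top²/r, so v_top² = gr.
With ω = v/R, the kinetic energy at speed v is ½(1+k)Mv² = (7/10)Mv².
Energy conservation from release (height h) to the top (height 2r): Mgh = Mg(2r) + (7/10)M·gr.
Thus h_min = 2r + (1+k)r/2 = r(2 + 1.4/2) = 1.01 × 2.7 ≈ 2.73 m.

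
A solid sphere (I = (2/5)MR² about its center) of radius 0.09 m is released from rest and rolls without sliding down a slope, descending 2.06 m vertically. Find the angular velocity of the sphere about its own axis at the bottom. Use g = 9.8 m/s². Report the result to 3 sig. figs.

ω ≈ 59.7 rad/s

For this body I = (2/5)MR², i.e. k = I/(MR²) = 0.4.
Since it rolls without slipping, ω = v/R and KE = ½Mv² + ½Iω² = ½(1+k)Mv² = (7/10)Mv².
Energy conservation Mgh = ½(1+k)Mv² gives v = √(2gh/(1+k)) = √(2 × 9.8 × 2.06 / 1.4) = 5.37 m/s.
The angular speed follows from ω = v/R = 5.37/0.09 ≈ 59.7 rad/s.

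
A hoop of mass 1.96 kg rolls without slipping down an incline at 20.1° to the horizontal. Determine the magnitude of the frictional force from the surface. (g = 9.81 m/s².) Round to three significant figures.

f ≈ 3.30 N

With I = MR², the ratio k = I/(MR²) is 1.
Newton's second law down the slope: Mg sinθ − f = Ma. The torque equation fR = Iα (with α = a/R) gives f = kMa.
Combining, a = g sinθ/(1+k) and f = kMa = kMg sinθ/(1+k).
f = 1 × 1.96 × 9.81 × sin20.1° / 2 ≈ 3.30 N.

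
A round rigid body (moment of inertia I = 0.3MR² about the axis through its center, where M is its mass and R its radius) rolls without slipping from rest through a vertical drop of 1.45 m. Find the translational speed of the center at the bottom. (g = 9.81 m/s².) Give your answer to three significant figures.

The moment of inertia is 0.3MR², giving k ≡ I/(MR²) = 0.3.
Since it rolls without slipping, ω = v/R and KE = ½Mv² + ½Iω² = ½(1+k)Mv² = (13/20)Mv².
Setting Mgh = (13/20)Mv² gives v = √(2gh/(1+k)) = √(2·9.81·1.45/1.3) ≈ 4.68 m/s.

v ≈ 4.68 m/s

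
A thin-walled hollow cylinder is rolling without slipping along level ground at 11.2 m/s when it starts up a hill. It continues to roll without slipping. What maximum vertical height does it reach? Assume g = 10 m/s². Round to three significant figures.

The moment of inertia is MR², giving k ≡ I/(MR²) = 1.
The rolling condition ω = v/R makes the rotational term ½I(v/R)² = ½kMv², so KE_total = ½(1+k)Mv² = Mv².
At the top the kinetic energy is zero, so Mv₀² = Mgh.
Thus h = (1+k)v₀²/(2g) = 2 × 11.2² / (2 × 10) ≈ 12.5 m.

h ≈ 12.5 m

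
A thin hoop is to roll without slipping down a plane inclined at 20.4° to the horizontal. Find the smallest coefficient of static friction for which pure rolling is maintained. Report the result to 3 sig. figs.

The moment of inertia is MR², giving k ≡ I/(MR²) = 1.
Newton's second law down the slope: Mg sinθ − f = Ma. The torque equation fR = Iα (with α = a/R) gives f = kMa.
These give a = g sinθ/(1+k) and the required friction f = kMg sinθ/(1+k).
The normal force is N = Mg cosθ, so μ_min = f/N = k tanθ/(1+k).
μ_min = 1 × tan20.4° / 2 ≈ 0.186.

μ_min ≈ 0.186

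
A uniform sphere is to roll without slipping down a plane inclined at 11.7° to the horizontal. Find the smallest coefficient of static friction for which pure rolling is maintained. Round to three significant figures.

The moment of inertia is (2/5)MR², giving k ≡ I/(MR²) = 0.4.
Newton's second law down the slope: Mg sinθ − f = Ma. The torque equation fR = Iα (with α = a/R) gives f = kMa.
These give a = g sinθ/(1+k) and the required friction f = kMg sinθ/(1+k).
The normal force is N = Mg cosθ, so μ_min = f/N = k tanθ/(1+k).
μ_min = 0.4 × tan11.7° / 1.4 ≈ 0.0592.

μ_min ≈ 0.0592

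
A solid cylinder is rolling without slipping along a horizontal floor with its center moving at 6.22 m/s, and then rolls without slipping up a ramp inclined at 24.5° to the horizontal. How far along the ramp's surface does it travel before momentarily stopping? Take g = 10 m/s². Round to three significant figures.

d ≈ 7.00 m

With I = (1/2)MR², the ratio k = I/(MR²) is 0.5.
Since it rolls without slipping, ω = v/R and KE = ½Mv² + ½Iω² = ½(1+k)Mv² = (3/4)Mv².
Setting this equal to Mgh gives the vertical rise h = (1+k)v₀²/(2g) = 1.5×6.22²/(2×10) = 2.902 m.
Along the incline, d = h/sinθ = 2.902/sin24.5° ≈ 7.00 m.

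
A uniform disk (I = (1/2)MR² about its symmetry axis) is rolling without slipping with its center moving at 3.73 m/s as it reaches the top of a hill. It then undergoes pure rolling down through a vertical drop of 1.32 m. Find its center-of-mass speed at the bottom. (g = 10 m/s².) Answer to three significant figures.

v ≈ 5.61 m/s

The moment of inertia is (1/2)MR², giving k ≡ I/(MR²) = 0.5.
Since it rolls without slipping, ω = v/R and KE = ½Mv² + ½Iω² = ½(1+k)Mv² = (3/4)Mv².
Conserving energy between top and bottom: (3/4)Mv² = (3/4)Mv₀² + Mgh, hence v² = v₀² + 2gh/(1+k).
v = √(3.73² + 2×10×1.32/1.5) = √31.51 ≈ 5.61 m/s.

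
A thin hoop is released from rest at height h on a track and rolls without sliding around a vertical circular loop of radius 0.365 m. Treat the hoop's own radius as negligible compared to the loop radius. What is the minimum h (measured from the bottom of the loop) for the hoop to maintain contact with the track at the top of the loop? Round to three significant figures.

h_min ≈ 1.10 m

The moment of inertia is MR², giving k ≡ I/(MR²) = 1.
At the top, contact is just lost when gravity alone supplies the centripetal force: Mg = Mv_top²/r, i.e. v_top² = gr.
With ω = v/R, the kinetic energy at speed v is ½(1+k)Mv² = Mv².
Energy conservation from release (height h) to the top (height 2r): Mgh = Mg(2r) + M·gr.
Thus h_min = 2r + (1+k)r/2 = r(2 + 2/2) = 0.365 × 3 ≈ 1.10 m.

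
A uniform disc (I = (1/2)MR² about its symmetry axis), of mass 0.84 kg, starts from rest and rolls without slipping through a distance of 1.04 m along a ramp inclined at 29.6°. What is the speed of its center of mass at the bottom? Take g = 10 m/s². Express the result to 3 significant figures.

The moment of inertia is (1/2)MR², giving k ≡ I/(MR²) = 0.5.
The rolling condition ω = v/R makes the rotational term ½I(v/R)² = ½kMv², so KE_total = ½(1+k)Mv² = (3/4)Mv².
The vertical drop is h = L sinθ = 1.04 × sin29.6° = 0.5137 m.
Setting Mgh = (3/4)Mv² gives v = √(2gh/(1+k)) = √(2·10·0.5137/1.5) ≈ 2.62 m/s.

v ≈ 2.62 m/s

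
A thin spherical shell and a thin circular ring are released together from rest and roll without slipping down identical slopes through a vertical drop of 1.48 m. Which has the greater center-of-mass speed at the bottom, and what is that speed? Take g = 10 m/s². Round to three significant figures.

For rolling without slipping, Mgh = ½(1+k)Mv² where k = I/(MR²), so v = √(2gh/(1+k)).
Thin spherical shell: k = 2/3, giving v = √(2×10×1.48/1.667) = 4.214 m/s.
Thin circular ring: k = 1, giving v = √(2×10×1.48/2) = 3.847 m/s.
The smaller k wins: the thin spherical shell, at ≈ 4.21 m/s.

the thin spherical shell, at v ≈ 4.21 m/s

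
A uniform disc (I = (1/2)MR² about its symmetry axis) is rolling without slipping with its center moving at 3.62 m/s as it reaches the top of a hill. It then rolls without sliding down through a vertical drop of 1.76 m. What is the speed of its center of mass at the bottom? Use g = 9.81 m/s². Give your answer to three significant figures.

v ≈ 6.01 m/s

For this body I = (1/2)MR², i.e. k = I/(MR²) = 0.5.
Pure rolling means v = ωR; then KE = ½Mv² + ½I(v/R)² = ½(1+k)Mv² = (3/4)Mv².
Conserving energy between top and bottom: (3/4)Mv² = (3/4)Mv₀² + Mgh, hence v² = v₀² + 2gh/(1+k).
v = √(3.62² + 2×9.81×1.76/1.5) = √36.13 ≈ 6.01 m/s.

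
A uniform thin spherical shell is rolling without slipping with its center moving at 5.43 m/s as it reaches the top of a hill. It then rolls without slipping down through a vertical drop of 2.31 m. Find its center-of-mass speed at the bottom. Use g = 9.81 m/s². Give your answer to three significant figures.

v ≈ 7.53 m/s

The moment of inertia is (2/3)MR², giving k ≡ I/(MR²) = 2/3.
The rolling condition ω = v/R makes the rotational term ½I(v/R)² = ½kMv², so KE_total = ½(1+k)Mv² = (5/6)Mv².
Conserving energy between top and bottom: (5/6)Mv² = (5/6)Mv₀² + Mgh, hence v² = v₀² + 2gh/(1+k).
v = √(5.43² + 2×9.81×2.31/1.667) = √56.68 ≈ 7.53 m/s.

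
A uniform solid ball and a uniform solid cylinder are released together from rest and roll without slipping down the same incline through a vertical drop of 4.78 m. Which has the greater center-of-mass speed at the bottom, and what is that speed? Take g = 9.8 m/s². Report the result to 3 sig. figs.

the uniform solid ball, at v ≈ 8.18 m/s

For rolling without slipping, Mgh = ½(1+k)Mv² where k = I/(MR²), so v = √(2gh/(1+k)).
Uniform solid ball: k = 0.4, giving v = √(2×9.8×4.78/1.4) = 8.18 m/s.
Uniform solid cylinder: k = 0.5, giving v = √(2×9.8×4.78/1.5) = 7.903 m/s.
The smaller k wins: the uniform solid ball, at ≈ 8.18 m/s.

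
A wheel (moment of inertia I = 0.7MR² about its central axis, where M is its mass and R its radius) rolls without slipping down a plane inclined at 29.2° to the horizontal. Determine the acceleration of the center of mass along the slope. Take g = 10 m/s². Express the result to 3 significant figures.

a ≈ 2.87 m/s²

Here I = 0.7MR², so the shape factor k = I/(MR²) = 0.7.
Translational: Mg sinθ − f = Ma. Rotational about the CM: fR = Iα = kMRa, so f = kMa.
Eliminating f: Mg sinθ = (1+k)Ma, so a = g sinθ/(1+k) = 10 × sin29.2° / 1.7 ≈ 2.87 m/s².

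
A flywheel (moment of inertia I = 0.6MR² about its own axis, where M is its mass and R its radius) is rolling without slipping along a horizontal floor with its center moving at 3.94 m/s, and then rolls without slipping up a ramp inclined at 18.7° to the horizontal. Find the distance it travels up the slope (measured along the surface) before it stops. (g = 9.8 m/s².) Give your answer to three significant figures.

d ≈ 3.95 m

The moment of inertia is 0.6MR², giving k ≡ I/(MR²) = 0.6.
Pure rolling means v = ωR; then KE = ½Mv² + ½I(v/R)² = ½(1+k)Mv² = (4/5)Mv².
Setting this equal to Mgh gives the vertical rise h = (1+k)v₀²/(2g) = 1.6×3.94²/(2×9.8) = 1.267 m.
The distance along the slope is d = h/sinθ = 1.267/sin18.7° ≈ 3.95 m.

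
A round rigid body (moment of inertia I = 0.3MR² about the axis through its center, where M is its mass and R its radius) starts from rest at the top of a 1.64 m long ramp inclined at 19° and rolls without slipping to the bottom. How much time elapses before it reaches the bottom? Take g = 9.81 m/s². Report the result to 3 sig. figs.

t ≈ 1.16 s

With I = 0.3MR², the ratio k = I/(MR²) is 0.3.
Along the incline Mg sinθ − f = Ma, and torque about the center fR = Iα = kMR²(a/R) gives f = kMa.
Hence a = g sinθ/(1+k) = 9.81×sin19°/1.3 = 2.457 m/s².
With constant a from rest, t = √(2L/a) = √(2·1.64/2.457) ≈ 1.16 s.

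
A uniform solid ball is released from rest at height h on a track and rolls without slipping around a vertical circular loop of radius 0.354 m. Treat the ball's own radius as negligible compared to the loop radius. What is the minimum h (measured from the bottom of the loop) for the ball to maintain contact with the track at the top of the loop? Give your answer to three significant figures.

Here I = (2/5)MR², so the shape factor k = I/(MR²) = 0.4.
At the top of the loop, the minimum-contact condition is Mg = Mv_top²/r, so v_top² = gr.
With ω = v/R, the kinetic energy at speed v is ½(1+k)Mv² = (7/10)Mv².
Energy conservation from release (height h) to the top (height 2r): Mgh = Mg(2r) + (7/10)M·gr.
Thus h_min = 2r + (1+k)r/2 = r(2 + 1.4/2) = 0.354 × 2.7 ≈ 0.956 m.

h_min ≈ 0.956 m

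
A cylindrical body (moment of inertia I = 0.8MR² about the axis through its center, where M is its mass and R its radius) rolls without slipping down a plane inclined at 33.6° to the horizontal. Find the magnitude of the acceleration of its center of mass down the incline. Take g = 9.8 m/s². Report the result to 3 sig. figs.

a ≈ 3.01 m/s²

With I = 0.8MR², the ratio k = I/(MR²) is 0.8.
Newton's second law down the slope: Mg sinθ − f = Ma. The torque equation fR = Iα (with α = a/R) gives f = kMa.
Eliminating f: Mg sinθ = (1+k)Ma, so a = g sinθ/(1+k) = 9.8 × sin33.6° / 1.8 ≈ 3.01 m/s².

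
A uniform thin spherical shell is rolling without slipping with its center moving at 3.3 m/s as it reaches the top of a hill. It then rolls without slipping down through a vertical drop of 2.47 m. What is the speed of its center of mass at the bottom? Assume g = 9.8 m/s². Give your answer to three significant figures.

For this body I = (2/3)MR², i.e. k = I/(MR²) = 2/3.
Pure rolling means v = ωR; then KE = ½Mv² + ½I(v/R)² = ½(1+k)Mv² = (5/6)Mv².
Energy conservation: (5/6)Mv₀² + Mgh = (5/6)Mv², so v² = v₀² + 2gh/(1+k).
v = √(3.3² + 2×9.8×2.47/1.667) = √39.94 ≈ 6.32 m/s.

v ≈ 6.32 m/s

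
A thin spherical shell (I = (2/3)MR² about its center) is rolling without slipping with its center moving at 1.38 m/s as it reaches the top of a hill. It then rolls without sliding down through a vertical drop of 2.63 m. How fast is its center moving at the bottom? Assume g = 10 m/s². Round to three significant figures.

For this body I = (2/3)MR², i.e. k = I/(MR²) = 2/3.
Pure rolling means v = ωR; then KE = ½Mv² + ½I(v/R)² = ½(1+k)Mv² = (5/6)Mv².
Conserving energy between top and bottom: (5/6)Mv² = (5/6)Mv₀² + Mgh, hence v² = v₀² + 2gh/(1+k).
v = √(1.38² + 2×10×2.63/1.667) = √33.46 ≈ 5.78 m/s.

v ≈ 5.78 m/s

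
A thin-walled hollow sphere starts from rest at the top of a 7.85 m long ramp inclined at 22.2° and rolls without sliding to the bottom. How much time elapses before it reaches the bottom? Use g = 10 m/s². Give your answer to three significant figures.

The moment of inertia is (2/3)MR², giving k ≡ I/(MR²) = 2/3.
Along the incline Mg sinθ − f = Ma, and torque about the center fR = Iα = kMR²(a/R) gives f = kMa.
Hence a = g sinθ/(1+k) = 10×sin22.2°/1.667 = 2.267 m/s².
Starting from rest, L = ½at², so t = √(2L/a) = √(2×7.85/2.267) ≈ 2.63 s.

t ≈ 2.63 s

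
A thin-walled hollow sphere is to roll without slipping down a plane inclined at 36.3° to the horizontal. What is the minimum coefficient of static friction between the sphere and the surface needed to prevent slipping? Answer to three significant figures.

μ_min ≈ 0.294

With I = (2/3)MR², the ratio k = I/(MR²) is 2/3.
Translational: Mg sinθ − f = Ma. Rotational about the CM: fR = Iα = kMRa, so f = kMa.
These give a = g sinθ/(1+k) and the required friction f = kMg sinθ/(1+k).
The normal force is N = Mg cosθ, so μ_min = f/N = k tanθ/(1+k).
μ_min = (2/3) × tan36.3° / 1.667 ≈ 0.294.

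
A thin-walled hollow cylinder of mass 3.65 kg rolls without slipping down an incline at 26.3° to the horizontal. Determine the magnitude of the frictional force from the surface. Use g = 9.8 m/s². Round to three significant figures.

f ≈ 7.92 N

Here I = MR², so the shape factor k = I/(MR²) = 1.
Newton's second law down the slope: Mg sinθ − f = Ma. The torque equation fR = Iα (with α = a/R) gives f = kMa.
Combining, a = g sinθ/(1+k) and f = kMa = kMg sinθ/(1+k).
f = 1 × 3.65 × 9.8 × sin26.3° / 2 ≈ 7.92 N.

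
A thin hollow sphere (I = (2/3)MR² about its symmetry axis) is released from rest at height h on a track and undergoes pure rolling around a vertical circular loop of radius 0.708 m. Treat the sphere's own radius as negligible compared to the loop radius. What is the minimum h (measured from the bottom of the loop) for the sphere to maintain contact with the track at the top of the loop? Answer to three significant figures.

h_min ≈ 2.01 m

For this body I = (2/3)MR², i.e. k = I/(MR²) = 2/3.
At the top, contact is just lost when gravity alone supplies the centripetal force: Mg = Mv_top²/r, i.e. v_top² = gr.
With ω = v/R, the kinetic energy at speed v is ½(1+k)Mv² = (5/6)Mv².
Energy conservation from release (height h) to the top (height 2r): Mgh = Mg(2r) + (5/6)M·gr.
Thus h_min = 2r + (1+k)r/2 = r(2 + 1.667/2) = 0.708 × 2.833 ≈ 2.01 m.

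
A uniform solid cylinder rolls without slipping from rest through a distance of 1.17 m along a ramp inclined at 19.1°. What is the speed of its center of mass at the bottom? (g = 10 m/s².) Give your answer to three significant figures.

v ≈ 2.26 m/s

With I = (1/2)MR², the ratio k = I/(MR²) is 0.5.
Pure rolling means v = ωR; then KE = ½Mv² + ½I(v/R)² = ½(1+k)Mv² = (3/4)Mv².
The vertical drop is h = L sinθ = 1.17 × sin19.1° = 0.3828 m.
Setting Mgh = (3/4)Mv² gives v = √(2gh/(1+k)) = √(2·10·0.3828/1.5) ≈ 2.26 m/s.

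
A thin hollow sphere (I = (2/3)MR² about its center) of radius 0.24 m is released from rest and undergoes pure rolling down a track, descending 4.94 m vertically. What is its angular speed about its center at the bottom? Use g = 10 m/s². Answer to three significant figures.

ω ≈ 32.1 rad/s

With I = (2/3)MR², the ratio k = I/(MR²) is 2/3.
Since it rolls without slipping, ω = v/R and KE = ½Mv² + ½Iω² = ½(1+k)Mv² = (5/6)Mv².
Energy conservation Mgh = ½(1+k)Mv² gives v = √(2gh/(1+k)) = √(2 × 10 × 4.94 / 1.667) = 7.699 m/s.
The angular speed follows from ω = v/R = 7.699/0.24 ≈ 32.1 rad/s.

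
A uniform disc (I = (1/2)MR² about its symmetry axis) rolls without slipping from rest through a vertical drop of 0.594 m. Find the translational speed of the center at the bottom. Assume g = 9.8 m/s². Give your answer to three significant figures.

v ≈ 2.79 m/s

The moment of inertia is (1/2)MR², giving k ≡ I/(MR²) = 0.5.
Pure rolling means v = ωR; then KE = ½Mv² + ½I(v/R)² = ½(1+k)Mv² = (3/4)Mv².
Energy conservation: Mgh = (3/4)Mv², so v = √(2gh/(1+k)) = √(2 × 9.8 × 0.594 / 1.5) ≈ 2.79 m/s.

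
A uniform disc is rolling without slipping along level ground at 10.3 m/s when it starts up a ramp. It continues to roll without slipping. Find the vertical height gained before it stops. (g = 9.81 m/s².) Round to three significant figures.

The moment of inertia is (1/2)MR², giving k ≡ I/(MR²) = 0.5.
The rolling condition ω = v/R makes the rotational term ½I(v/R)² = ½kMv², so KE_total = ½(1+k)Mv² = (3/4)Mv².
All of this converts to potential energy at the highest point: (3/4)Mv₀² = Mgh.
Thus h = (1+k)v₀²/(2g) = 1.5 × 10.3² / (2 × 9.81) ≈ 8.11 m.

h ≈ 8.11 m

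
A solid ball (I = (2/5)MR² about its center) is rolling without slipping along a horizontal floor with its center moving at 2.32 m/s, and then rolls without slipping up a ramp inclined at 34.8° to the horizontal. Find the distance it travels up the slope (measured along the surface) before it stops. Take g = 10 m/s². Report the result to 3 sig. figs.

The moment of inertia is (2/5)MR², giving k ≡ I/(MR²) = 0.4.
Since it rolls without slipping, ω = v/R and KE = ½Mv² + ½Iω² = ½(1+k)Mv² = (7/10)Mv².
Setting this equal to Mgh gives the vertical rise h = (1+k)v₀²/(2g) = 1.4×2.32²/(2×10) = 0.3768 m.
The distance along the slope is d = h/sinθ = 0.3768/sin34.8° ≈ 0.660 m.

d ≈ 0.660 m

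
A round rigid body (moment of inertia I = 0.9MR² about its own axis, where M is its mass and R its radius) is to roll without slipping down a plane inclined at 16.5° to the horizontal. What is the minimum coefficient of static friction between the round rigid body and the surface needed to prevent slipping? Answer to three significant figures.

For this body I = 0.9MR², i.e. k = I/(MR²) = 0.9.
Translational: Mg sinθ − f = Ma. Rotational about the CM: fR = Iα = kMRa, so f = kMa.
These give a = g sinθ/(1+k) and the required friction f = kMg sinθ/(1+k).
With N = Mg cosθ, the no-slip condition f ≤ μN gives μ_min = f/N = k tanθ/(1+k).
μ_min = 0.9 × tan16.5° / 1.9 ≈ 0.140.

μ_min ≈ 0.140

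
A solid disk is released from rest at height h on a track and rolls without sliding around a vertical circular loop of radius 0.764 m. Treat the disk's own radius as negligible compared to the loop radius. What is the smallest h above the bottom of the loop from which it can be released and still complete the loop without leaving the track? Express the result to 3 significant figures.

Here I = (1/2)MR², so the shape factor k = I/(MR²) = 0.5.
At the top, contact is just lost when gravity alone supplies the centripetal force: Mg = Mv_top²/r, i.e. v_top² = gr.
With ω = v/R, the kinetic energy at speed v is ½(1+k)Mv² = (3/4)Mv².
Energy conservation from release (height h) to the top (height 2r): Mgh = Mg(2r) + (3/4)M·gr.
Thus h_min = 2r + (1+k)r/2 = r(2 + 1.5/2) = 0.764 × 2.75 ≈ 2.10 m.

h_min ≈ 2.10 m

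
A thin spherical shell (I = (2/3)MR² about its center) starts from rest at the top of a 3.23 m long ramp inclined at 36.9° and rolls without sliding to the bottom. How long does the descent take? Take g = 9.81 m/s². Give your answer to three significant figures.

Here I = (2/3)MR², so the shape factor k = I/(MR²) = 2/3.
Newton's second law down the slope: Mg sinθ − f = Ma. The torque equation fR = Iα (with α = a/R) gives f = kMa.
Hence a = g sinθ/(1+k) = 9.81×sin36.9°/1.667 = 3.534 m/s².
Starting from rest, L = ½at², so t = √(2L/a) = √(2×3.23/3.534) ≈ 1.35 s.

t ≈ 1.35 s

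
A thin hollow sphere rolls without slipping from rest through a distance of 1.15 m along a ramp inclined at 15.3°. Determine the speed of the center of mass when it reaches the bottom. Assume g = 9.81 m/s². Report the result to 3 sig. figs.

v ≈ 1.89 m/s

The moment of inertia is (2/3)MR², giving k ≡ I/(MR²) = 2/3.
Rolling without slipping gives ω = v/R, so the total kinetic energy is ½Mv² + ½Iω² = ½(1+k)Mv² = (5/6)Mv².
The vertical drop is h = L sinθ = 1.15 × sin15.3° = 0.3035 m.
Energy conservation: Mgh = (5/6)Mv², so v = √(2gh/(1+k)) = √(2 × 9.81 × 0.3035 / 1.667) ≈ 1.89 m/s.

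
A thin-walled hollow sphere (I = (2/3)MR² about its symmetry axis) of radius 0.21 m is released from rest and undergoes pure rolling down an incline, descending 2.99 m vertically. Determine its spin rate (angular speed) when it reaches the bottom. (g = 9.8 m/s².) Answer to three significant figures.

ω ≈ 28.2 rad/s

With I = (2/3)MR², the ratio k = I/(MR²) is 2/3.
The rolling condition ω = v/R makes the rotational term ½I(v/R)² = ½kMv², so KE_total = ½(1+k)Mv² = (5/6)Mv².
Energy conservation Mgh = ½(1+k)Mv² gives v = √(2gh/(1+k)) = √(2 × 9.8 × 2.99 / 1.667) = 5.93 m/s.
The angular speed follows from ω = v/R = 5.93/0.21 ≈ 28.2 rad/s.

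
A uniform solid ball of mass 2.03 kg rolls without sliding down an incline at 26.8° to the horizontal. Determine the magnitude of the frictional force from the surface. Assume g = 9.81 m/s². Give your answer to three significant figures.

For this body I = (2/5)MR², i.e. k = I/(MR²) = 0.4.
Translational: Mg sinθ − f = Ma. Rotational about the CM: fR = Iα = kMRa, so f = kMa.
Combining, a = g sinθ/(1+k) and f = kMa = kMg sinθ/(1+k).
f = 0.4 × 2.03 × 9.81 × sin26.8° / 1.4 ≈ 2.57 N.

f ≈ 2.57 N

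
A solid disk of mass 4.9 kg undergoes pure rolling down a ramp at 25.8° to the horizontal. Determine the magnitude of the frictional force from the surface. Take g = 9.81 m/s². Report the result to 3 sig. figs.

f ≈ 6.97 N

The moment of inertia is (1/2)MR², giving k ≡ I/(MR²) = 0.5.
Translational: Mg sinθ − f = Ma. Rotational about the CM: fR = Iα = kMRa, so f = kMa.
Combining, a = g sinθ/(1+k) and f = kMa = kMg sinθ/(1+k).
f = 0.5 × 4.9 × 9.81 × sin25.8° / 1.5 ≈ 6.97 N.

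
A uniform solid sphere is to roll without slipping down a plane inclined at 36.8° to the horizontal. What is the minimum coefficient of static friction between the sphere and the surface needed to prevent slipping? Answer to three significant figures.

μ_min ≈ 0.214

Here I = (2/5)MR², so the shape factor k = I/(MR²) = 0.4.
Newton's second law down the slope: Mg sinθ − f = Ma. The torque equation fR = Iα (with α = a/R) gives f = kMa.
These give a = g sinθ/(1+k) and the required friction f = kMg sinθ/(1+k).
With N = Mg cosθ, the no-slip condition f ≤ μN gives μ_min = f/N = k tanθ/(1+k).
μ_min = 0.4 × tan36.8° / 1.4 ≈ 0.214.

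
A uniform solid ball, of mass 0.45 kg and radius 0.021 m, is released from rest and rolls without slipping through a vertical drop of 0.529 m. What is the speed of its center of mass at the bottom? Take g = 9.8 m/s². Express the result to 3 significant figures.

v ≈ 2.72 m/s

Here I = (2/5)MR², so the shape factor k = I/(MR²) = 0.4.
Rolling without slipping gives ω = v/R, so the total kinetic energy is ½Mv² + ½Iω² = ½(1+k)Mv² = (7/10)Mv².
Energy conservation: Mgh = (7/10)Mv², so v = √(2gh/(1+k)) = √(2 × 9.8 × 0.529 / 1.4) ≈ 2.72 m/s.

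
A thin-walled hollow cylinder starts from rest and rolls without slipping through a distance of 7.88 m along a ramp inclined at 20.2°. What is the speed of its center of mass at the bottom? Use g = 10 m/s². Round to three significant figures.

The moment of inertia is MR², giving k ≡ I/(MR²) = 1.
The rolling condition ω = v/R makes the rotational term ½I(v/R)² = ½kMv², so KE_total = ½(1+k)Mv² = Mv².
The vertical drop is h = L sinθ = 7.88 × sin20.2° = 2.721 m.
Energy conservation: Mgh = Mv², so v = √(2gh/(1+k)) = √(2 × 10 × 2.721 / 2) ≈ 5.22 m/s.

v ≈ 5.22 m/s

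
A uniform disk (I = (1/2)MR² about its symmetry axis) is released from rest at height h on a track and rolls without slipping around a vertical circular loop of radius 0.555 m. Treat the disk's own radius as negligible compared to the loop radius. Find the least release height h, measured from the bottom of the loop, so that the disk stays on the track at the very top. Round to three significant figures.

h_min ≈ 1.53 m

With I = (1/2)MR², the ratio k = I/(MR²) is 0.5.
At the top, contact is just lost when gravity alone supplies the centripetal force: Mg = Mv_top²/r, i.e. v_top² = gr.
With ω = v/R, the kinetic energy at speed v is ½(1+k)Mv² = (3/4)Mv².
Energy conservation from release (height h) to the top (height 2r): Mgh = Mg(2r) + (3/4)M·gr.
Thus h_min = 2r + (1+k)r/2 = r(2 + 1.5/2) = 0.555 × 2.75 ≈ 1.53 m.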